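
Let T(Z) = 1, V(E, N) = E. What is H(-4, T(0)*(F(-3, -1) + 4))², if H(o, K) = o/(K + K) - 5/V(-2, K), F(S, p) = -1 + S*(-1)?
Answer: 169/36 ≈ 4.6944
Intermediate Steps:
F(S, p) = -1 - S
H(o, K) = 5/2 + o/(2*K) (H(o, K) = o/(K + K) - 5/(-2) = o/((2*K)) - 5*(-½) = o*(1/(2*K)) + 5/2 = o/(2*K) + 5/2 = 5/2 + o/(2*K))
H(-4, T(0)*(F(-3, -1) + 4))² = ((-4 + 5*(1*((-1 - 1*(-3)) + 4)))/(2*((1*((-1 - 1*(-3)) + 4)))))² = ((-4 + 5*(1*((-1 + 3) + 4)))/(2*((1*((-1 + 3) + 4)))))² = ((-4 + 5*(1*(2 + 4)))/(2*((1*(2 + 4)))))² = ((-4 + 5*(1*6))/(2*((1*6))))² = ((½)*(-4 + 5*6)/6)² = ((½)*(⅙)*(-4 + 30))² = ((½)*(⅙)*26)² = (13/6)² = 169/36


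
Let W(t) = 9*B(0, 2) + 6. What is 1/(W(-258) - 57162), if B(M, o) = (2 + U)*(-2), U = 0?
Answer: -1/57192 ≈ -1.7485e-5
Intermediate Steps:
B(M, o) = -4 (B(M, o) = (2 + 0)*(-2) = 2*(-2) = -4)
W(t) = -30 (W(t) = 9*(-4) + 6 = -36 + 6 = -30)
1/(W(-258) - 57162) = 1/(-30 - 57162) = 1/(-57192) = -1/57192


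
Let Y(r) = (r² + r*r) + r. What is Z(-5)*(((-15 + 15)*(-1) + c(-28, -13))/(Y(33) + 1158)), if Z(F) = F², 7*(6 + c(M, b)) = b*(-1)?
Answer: -725/23583 ≈ -0.030742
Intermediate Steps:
Y(r) = r + 2*r² (Y(r) = (r² + r²) + r = 2*r² + r = r + 2*r²)
c(M, b) = -6 - b/7 (c(M, b) = -6 + (b*(-1))/7 = -6 + (-b)/7 = -6 - b/7)
Z(-5)*(((-15 + 15)*(-1) + c(-28, -13))/(Y(33) + 1158)) = (-5)²*(((-15 + 15)*(-1) + (-6 - ⅐*(-13)))/(33*(1 + 2*33) + 1158)) = 25*((0*(-1) + (-6 + 13/7))/(33*(1 + 66) + 1158)) = 25*((0 - 29/7)/(33*67 + 1158)) = 25*(-29/(7*(2211 + 1158))) = 25*(-29/7/3369) = 25*(-29/7*1/3369) = 25*(-29/23583) = -725/23583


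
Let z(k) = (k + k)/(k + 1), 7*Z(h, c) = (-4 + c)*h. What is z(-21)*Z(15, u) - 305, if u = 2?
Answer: -314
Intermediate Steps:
Z(h, c) = h*(-4 + c)/7 (Z(h, c) = ((-4 + c)*h)/7 = (h*(-4 + c))/7 = h*(-4 + c)/7)
z(k) = 2*k/(1 + k) (z(k) = (2*k)/(1 + k) = 2*k/(1 + k))
z(-21)*Z(15, u) - 305 = (2*(-21)/(1 - 21))*((1/7)*15*(-4 + 2)) - 305 = (2*(-21)/(-20))*((1/7)*15*(-2)) - 305 = (2*(-21)*(-1/20))*(-30/7) - 305 = (21/10)*(-30/7) - 305 = -9 - 305 = -314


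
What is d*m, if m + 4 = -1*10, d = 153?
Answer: -2142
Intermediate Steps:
m = -14 (m = -4 - 1*10 = -4 - 10 = -14)
d*m = 153*(-14) = -2142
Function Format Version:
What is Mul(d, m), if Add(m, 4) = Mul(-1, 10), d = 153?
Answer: -2142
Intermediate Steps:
m = -14 (m = Add(-4, Mul(-1, 10)) = Add(-4, -10) = -14)
Mul(d, m) = Mul(153, -14) = -2142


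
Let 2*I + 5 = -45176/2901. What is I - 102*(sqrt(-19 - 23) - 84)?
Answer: 49651855/5802 - 102*I*sqrt(42) ≈ 8557.7 - 661.04*I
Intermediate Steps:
I = -59681/5802 (I = -5/2 + (-45176/2901)/2 = -5/2 + (-45176*1/2901)/2 = -5/2 + (1/2)*(-45176/2901) = -5/2 - 22588/2901 = -59681/5802 ≈ -10.286)
I - 102*(sqrt(-19 - 23) - 84) = -59681/5802 - 102*(sqrt(-19 - 23) - 84) = -59681/5802 - 102*(sqrt(-42) - 84) = -59681/5802 - 102*(I*sqrt(42) - 84) = -59681/5802 - 102*(-84 + I*sqrt(42)) = -59681/5802 - (-8568 + 102*I*sqrt(42)) = -59681/5802 + (8568 - 102*I*sqrt(42)) = 49651855/5802 - 102*I*sqrt(42)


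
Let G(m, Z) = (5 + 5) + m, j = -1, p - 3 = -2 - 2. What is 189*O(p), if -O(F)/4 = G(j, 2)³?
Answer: -551124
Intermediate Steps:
p = -1 (p = 3 + (-2 - 2) = 3 - 4 = -1)
G(m, Z) = 10 + m
O(F) = -2916 (O(F) = -4*(10 - 1)³ = -4*9³ = -4*729 = -2916)
189*O(p) = 189*(-2916) = -551124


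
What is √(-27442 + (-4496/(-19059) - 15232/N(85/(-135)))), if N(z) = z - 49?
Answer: I*√1106158268547475890/6384765 ≈ 164.73*I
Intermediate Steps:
N(z) = -49 + z
√(-27442 + (-4496/(-19059) - 15232/N(85/(-135)))) = √(-27442 + (-4496/(-19059) - 15232/(-49 + 85/(-135)))) = √(-27442 + (-4496*(-1/19059) - 15232/(-49 + 85*(-1/135)))) = √(-27442 + (4496/19059 - 15232/(-49 - 17/27))) = √(-27442 + (4496/19059 - 15232/(-1340/27))) = √(-27442 + (4496/19059 - 15232*(-27/1340))) = √(-27442 + (4496/19059 + 102816/335)) = √(-27442 + 1961076304/6384765) = √(-173249644826/6384765) = I*√1106158268547475890/6384765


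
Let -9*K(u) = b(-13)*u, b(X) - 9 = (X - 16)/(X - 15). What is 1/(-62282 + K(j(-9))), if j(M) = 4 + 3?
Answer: -36/2242433 ≈ -1.6054e-5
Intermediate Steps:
b(X) = 9 + (-16 + X)/(-15 + X) (b(X) = 9 + (X - 16)/(X - 15) = 9 + (-16 + X)/(-15 + X))
j(M) = 7
K(u) = -281*u/252 (K(u) = -(-151 + 10*(-13))/(-15 - 13)*u/9 = -(-151 - 130)/(-28)*u/9 = -(-1/28*(-281))*u/9 = -281*u/252)
1/(-62282 + K(j(-9))) = 1/(-62282 - 281/252*7) = 1/(-62282 - 281/36) = 1/(-2242433/36) = -36/2242433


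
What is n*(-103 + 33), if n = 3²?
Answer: -630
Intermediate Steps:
n = 9
n*(-103 + 33) = 9*(-103 + 33) = 9*(-70) = -630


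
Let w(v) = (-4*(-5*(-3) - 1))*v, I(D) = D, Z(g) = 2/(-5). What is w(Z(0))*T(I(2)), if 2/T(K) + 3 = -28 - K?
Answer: -224/165 ≈ -1.3576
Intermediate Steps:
Z(g) = -⅖ (Z(g) = 2*(-⅕) = -⅖)
T(K) = 2/(-31 - K) (T(K) = 2/(-3 + (-28 - K)) = 2/(-31 - K))
w(v) = -56*v (w(v) = (-4*(15 - 1))*v = (-4*14)*v = -56*v)
w(Z(0))*T(I(2)) = (-56*(-⅖))*(-2/(31 + 2)) = 112*(-2/33)/5 = 112*(-2*1/33)/5 = (112/5)*(-2/33) = -224/165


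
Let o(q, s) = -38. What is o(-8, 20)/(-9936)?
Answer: 19/4968 ≈ 0.0038245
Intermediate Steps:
o(-8, 20)/(-9936) = -38/(-9936) = -38*(-1/9936) = 19/4968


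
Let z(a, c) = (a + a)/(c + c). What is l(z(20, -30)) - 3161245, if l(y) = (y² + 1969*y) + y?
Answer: -28463021/9 ≈ -3.1626e+6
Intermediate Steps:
z(a, c) = a/c (z(a, c) = (2*a)/((2*c)) = (2*a)*(1/(2*c)) = a/c)
l(y) = y² + 1970*y
l(z(20, -30)) - 3161245 = (20/(-30))*(1970 + 20/(-30)) - 3161245 = (20*(-1/30))*(1970 + 20*(-1/30)) - 3161245 = -2*(1970 - ⅔)/3 - 3161245 = -⅔*5908/3 - 3161245 = -11816/9 - 3161245 = -28463021/9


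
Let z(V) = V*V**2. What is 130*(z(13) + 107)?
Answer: 299520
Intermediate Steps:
z(V) = V**3
130*(z(13) + 107) = 130*(13**3 + 107) = 130*(2197 + 107) = 130*2304 = 299520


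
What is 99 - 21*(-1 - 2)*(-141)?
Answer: -8784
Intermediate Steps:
99 - 21*(-1 - 2)*(-141) = 99 - 21*(-3)*(-141) = 99 + 63*(-141) = 99 - 8883 = -8784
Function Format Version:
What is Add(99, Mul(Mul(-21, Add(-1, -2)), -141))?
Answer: -8784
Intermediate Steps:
Add(99, Mul(Mul(-21, Add(-1, -2)), -141)) = Add(99, Mul(Mul(-21, -3), -141)) = Add(99, Mul(63, -141)) = Add(99, -8883) = -8784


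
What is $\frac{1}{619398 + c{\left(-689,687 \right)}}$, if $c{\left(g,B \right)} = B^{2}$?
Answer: $\frac{1}{1091367} \approx 9.1628 \cdot 10^{-7}$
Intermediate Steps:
$\frac{1}{619398 + c{\left(-689,687 \right)}} = \frac{1}{619398 + 687^{2}} = \frac{1}{619398 + 471969} = \frac{1}{1091367}$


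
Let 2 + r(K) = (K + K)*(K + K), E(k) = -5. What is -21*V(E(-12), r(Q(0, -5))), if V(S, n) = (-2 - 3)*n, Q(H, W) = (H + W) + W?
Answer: 41790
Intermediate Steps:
Q(H, W) = H + 2*W
r(K) = -2 + 4*K² (r(K) = -2 + (K + K)*(K + K) = -2 + (2*K)*(2*K) = -2 + 4*K²)
V(S, n) = -5*n
-21*V(E(-12), r(Q(0, -5))) = -(-105)*(-2 + 4*(0 + 2*(-5))²) = -(-105)*(-2 + 4*(0 - 10)²) = -(-105)*(-2 + 4*(-10)²) = -(-105)*(-2 + 4*100) = -(-105)*(-2 + 400) = -(-105)*398 = -21*(-1990) = 41790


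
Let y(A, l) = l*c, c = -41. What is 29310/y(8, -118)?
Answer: 14655/2419 ≈ 6.0583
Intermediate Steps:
y(A, l) = -41*l (y(A, l) = l*(-41) = -41*l)
29310/y(8, -118) = 29310/((-41*(-118))) = 29310/4838 = 29310*(1/4838) = 14655/2419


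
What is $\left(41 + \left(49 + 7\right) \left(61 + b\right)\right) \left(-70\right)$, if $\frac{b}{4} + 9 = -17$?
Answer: $165690$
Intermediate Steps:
$b = -104$ ($b = -36 + 4 \left(-17\right) = -36 - 68 = -104$)
$\left(41 + \left(49 + 7\right) \left(61 + b\right)\right) \left(-70\right) = \left(41 + \left(49 + 7\right) \left(61 - 104\right)\right) \left(-70\right) = \left(41 + 56 \left(-43\right)\right) \left(-70\right) = \left(41 - 2408\right) \left(-70\right) = \left(-2367\right) \left(-70\right) = 165690$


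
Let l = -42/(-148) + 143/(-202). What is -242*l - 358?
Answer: -954276/3737 ≈ -255.36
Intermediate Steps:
l = -1585/3737 (l = -42*(-1/148) + 143*(-1/202) = 21/74 - 143/202 = -1585/3737 ≈ -0.42414)
-242*l - 358 = -242*(-1585/3737) - 358 = 383570/3737 - 358 = -954276/3737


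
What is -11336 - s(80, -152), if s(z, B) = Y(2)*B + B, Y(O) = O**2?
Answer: -10576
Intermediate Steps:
s(z, B) = 5*B (s(z, B) = 2**2*B + B = 4*B + B = 5*B)
-11336 - s(80, -152) = -11336 - 5*(-152) = -11336 - 1*(-760) = -11336 + 760 = -10576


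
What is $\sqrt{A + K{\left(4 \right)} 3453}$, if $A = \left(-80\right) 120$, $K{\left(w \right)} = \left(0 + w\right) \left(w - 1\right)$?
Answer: $2 \sqrt{7959} \approx 178.43$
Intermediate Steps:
$K{\left(w \right)} = w \left(-1 + w\right)$
$A = -9600$
$\sqrt{A + K{\left(4 \right)} 3453} = \sqrt{-9600 + 4 \left(-1 + 4\right) 3453} = \sqrt{-9600 + 4 \cdot 3 \cdot 3453} = \sqrt{-9600 + 12 \cdot 3453} = \sqrt{-9600 + 41436} = \sqrt{31836} = 2 \sqrt{7959}$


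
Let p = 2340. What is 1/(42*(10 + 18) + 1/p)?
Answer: 2340/2751841 ≈ 0.00085034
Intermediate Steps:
1/(42*(10 + 18) + 1/p) = 1/(42*(10 + 18) + 1/2340) = 1/(42*28 + 1/2340) = 1/(1176 + 1/2340) = 1/(2751841/2340) = 2340/2751841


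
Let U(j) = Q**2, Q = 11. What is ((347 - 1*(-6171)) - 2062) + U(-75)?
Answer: 4577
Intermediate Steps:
U(j) = 121 (U(j) = 11**2 = 121)
((347 - 1*(-6171)) - 2062) + U(-75) = ((347 - 1*(-6171)) - 2062) + 121 = ((347 + 6171) - 2062) + 121 = (6518 - 2062) + 121 = 4456 + 121 = 4577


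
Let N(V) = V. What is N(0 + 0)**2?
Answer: 0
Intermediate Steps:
N(0 + 0)**2 = (0 + 0)**2 = 0**2 = 0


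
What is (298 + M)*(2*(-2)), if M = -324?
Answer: 104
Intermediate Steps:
(298 + M)*(2*(-2)) = (298 - 324)*(2*(-2)) = -26*(-4) = 104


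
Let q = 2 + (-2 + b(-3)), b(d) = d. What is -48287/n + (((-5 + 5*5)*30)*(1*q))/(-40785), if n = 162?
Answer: -131272913/440478 ≈ -298.02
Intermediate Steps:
q = -3 (q = 2 + (-2 - 3) = 2 - 5 = -3)
-48287/n + (((-5 + 5*5)*30)*(1*q))/(-40785) = -48287/162 + (((-5 + 5*5)*30)*(1*(-3)))/(-40785) = -48287*1/162 + (((-5 + 25)*30)*(-3))*(-1/40785) = -48287/162 + ((20*30)*(-3))*(-1/40785) = -48287/162 + (600*(-3))*(-1/40785) = -48287/162 - 1800*(-1/40785) = -48287/162 + 120/2719 = -131272913/440478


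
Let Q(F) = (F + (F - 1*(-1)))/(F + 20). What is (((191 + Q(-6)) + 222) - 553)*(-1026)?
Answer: 1011123/7 ≈ 1.4445e+5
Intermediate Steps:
Q(F) = (1 + 2*F)/(20 + F) (Q(F) = (F + (F + 1))/(20 + F) = (F + (1 + F))/(20 + F) = (1 + 2*F)/(20 + F))
(((191 + Q(-6)) + 222) - 553)*(-1026) = (((191 + (1 + 2*(-6))/(20 - 6)) + 222) - 553)*(-1026) = (((191 + (1 - 12)/14) + 222) - 553)*(-1026) = (((191 + (1/14)*(-11)) + 222) - 553)*(-1026) = (((191 - 11/14) + 222) - 553)*(-1026) = ((2663/14 + 222) - 553)*(-1026) = (5771/14 - 553)*(-1026) = -1971/14*(-1026) = 1011123/7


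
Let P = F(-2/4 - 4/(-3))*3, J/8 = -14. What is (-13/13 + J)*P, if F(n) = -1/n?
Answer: 2034/5 ≈ 406.80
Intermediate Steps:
J = -112 (J = 8*(-14) = -112)
P = -18/5 (P = -1/(-2/4 - 4/(-3))*3 = -1/(-2*1/4 - 4*(-1/3))*3 = -1/(-1/2 + 4/3)*3 = -1/5/6*3 = -1*6/5*3 = -6/5*3 = -18/5 ≈ -3.6000)
(-13/13 + J)*P = (-13/13 - 112)*(-18/5) = (-13*1/13 - 112)*(-18/5) = (-1 - 112)*(-18/5) = -113*(-18/5) = 2034/5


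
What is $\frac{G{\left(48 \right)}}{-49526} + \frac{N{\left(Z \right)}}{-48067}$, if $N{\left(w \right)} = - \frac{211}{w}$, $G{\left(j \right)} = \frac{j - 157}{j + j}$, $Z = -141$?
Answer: $- \frac{88152311}{10741114883904} \approx -8.207 \cdot 10^{-6}$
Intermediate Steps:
$G{\left(j \right)} = \frac{-157 + j}{2 j}$
$\frac{G{\left(48 \right)}}{-49526} + \frac{N{\left(Z \right)}}{-48067} = \frac{\frac{1}{2} \cdot \frac{1}{48} \left(-157 + 48\right)}{-49526} + \frac{\left(-211\right) \frac{1}{-141}}{-48067} = \frac{1}{2} \cdot \frac{1}{48} \left(-109\right) \left(- \frac{1}{49526}\right) + \left(-211\right) \left(- \frac{1}{141}\right) \left(- \frac{1}{48067}\right) = \left(- \frac{109}{96}\right) \left(- \frac{1}{49526}\right) + \frac{211}{141} \left(- \frac{1}{48067}\right) = \frac{109}{4754496} - \frac{211}{6777447} = - \frac{88152311}{10741114883904}$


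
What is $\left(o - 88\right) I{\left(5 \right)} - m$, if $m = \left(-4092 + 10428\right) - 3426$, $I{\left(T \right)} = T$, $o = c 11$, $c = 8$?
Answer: $-2910$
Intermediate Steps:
$o = 88$ ($o = 8 \cdot 11 = 88$)
$m = 2910$ ($m = 6336 - 3426 = 2910$)
$\left(o - 88\right) I{\left(5 \right)} - m = \left(88 - 88\right) 5 - 2910 = 0 \cdot 5 - 2910 = 0 - 2910 = -2910$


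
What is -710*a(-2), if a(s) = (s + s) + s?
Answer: 4260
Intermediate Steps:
a(s) = 3*s (a(s) = 2*s + s = 3*s)
-710*a(-2) = -2130*(-2) = -710*(-6) = 4260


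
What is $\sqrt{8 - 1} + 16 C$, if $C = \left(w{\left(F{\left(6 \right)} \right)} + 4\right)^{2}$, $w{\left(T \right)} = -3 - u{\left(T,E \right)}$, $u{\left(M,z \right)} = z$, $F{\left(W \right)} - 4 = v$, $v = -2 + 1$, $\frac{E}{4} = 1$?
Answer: $144 + \sqrt{7} \approx 146.65$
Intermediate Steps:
$E = 4$ ($E = 4 \cdot 1 = 4$)
$v = -1$
$F{\left(W \right)} = 3$ ($F{\left(W \right)} = 4 - 1 = 3$)
$w{\left(T \right)} = -7$ ($w{\left(T \right)} = -3 - 4 = -7$)
$C = 9$ ($C = \left(-7 + 4\right)^{2} = \left(-3\right)^{2} = 9$)
$\sqrt{8 - 1} + 16 C = \sqrt{8 - 1} + 16 \cdot 9 = \sqrt{7} + 144 = 144 + \sqrt{7}$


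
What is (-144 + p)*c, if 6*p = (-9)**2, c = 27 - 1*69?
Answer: 5481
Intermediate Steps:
c = -42 (c = 27 - 69 = -42)
p = 27/2 (p = (1/6)*(-9)**2 = (1/6)*81 = 27/2 ≈ 13.500)
(-144 + p)*c = (-144 + 27/2)*(-42) = -261/2*(-42) = 5481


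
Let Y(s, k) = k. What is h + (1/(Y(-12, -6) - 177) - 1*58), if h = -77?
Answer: -24706/183 ≈ -135.01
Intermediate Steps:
h + (1/(Y(-12, -6) - 177) - 1*58) = -77 + (1/(-6 - 177) - 1*58) = -77 + (1/(-183) - 58) = -77 + (-1/183 - 58) = -77 - 10615/183 = -24706/183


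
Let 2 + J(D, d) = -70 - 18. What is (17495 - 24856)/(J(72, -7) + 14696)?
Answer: -7361/14606 ≈ -0.50397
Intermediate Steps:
J(D, d) = -90 (J(D, d) = -2 + (-70 - 18) = -2 - 88 = -90)
(17495 - 24856)/(J(72, -7) + 14696) = (17495 - 24856)/(-90 + 14696) = -7361/14606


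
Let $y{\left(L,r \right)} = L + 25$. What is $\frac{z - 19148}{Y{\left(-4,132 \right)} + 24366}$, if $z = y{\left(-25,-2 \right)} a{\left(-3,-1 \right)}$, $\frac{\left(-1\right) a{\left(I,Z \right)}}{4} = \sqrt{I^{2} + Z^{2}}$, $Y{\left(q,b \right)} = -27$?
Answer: $- \frac{19148}{24339} \approx -0.78672$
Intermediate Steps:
$y{\left(L,r \right)} = 25 + L$
$a{\left(I,Z \right)} = - 4 \sqrt{I^{2} + Z^{2}}$
$z = 0$ ($z = \left(25 - 25\right) \left(- 4 \sqrt{\left(-3\right)^{2} + \left(-1\right)^{2}}\right) = 0 \left(- 4 \sqrt{9 + 1}\right) = 0 \left(- 4 \sqrt{10}\right) = 0$)
$\frac{z - 19148}{Y{\left(-4,132 \right)} + 24366} = \frac{0 - 19148}{-27 + 24366} = - \frac{19148}{24339}$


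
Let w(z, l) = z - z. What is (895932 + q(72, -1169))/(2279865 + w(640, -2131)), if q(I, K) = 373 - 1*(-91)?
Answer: 896396/2279865 ≈ 0.39318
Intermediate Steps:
w(z, l) = 0
q(I, K) = 464 (q(I, K) = 373 + 91 = 464)
(895932 + q(72, -1169))/(2279865 + w(640, -2131)) = (895932 + 464)/(2279865 + 0) = 896396/2279865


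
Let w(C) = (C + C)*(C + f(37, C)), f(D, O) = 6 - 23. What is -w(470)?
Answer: -425820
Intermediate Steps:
f(D, O) = -17
w(C) = 2*C*(-17 + C) (w(C) = (C + C)*(C - 17) = (2*C)*(-17 + C) = 2*C*(-17 + C))
-w(470) = -2*470*(-17 + 470) = -2*470*453 = -1*425820 = -425820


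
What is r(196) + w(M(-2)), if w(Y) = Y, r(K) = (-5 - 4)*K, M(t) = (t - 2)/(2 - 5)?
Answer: -5288/3 ≈ -1762.7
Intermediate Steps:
M(t) = ⅔ - t/3 (M(t) = (-2 + t)/(-3) = (-2 + t)*(-⅓) = ⅔ - t/3)
r(K) = -9*K
r(196) + w(M(-2)) = -9*196 + (⅔ - ⅓*(-2)) = -1764 + (⅔ + ⅔) = -1764 + 4/3 = -5288/3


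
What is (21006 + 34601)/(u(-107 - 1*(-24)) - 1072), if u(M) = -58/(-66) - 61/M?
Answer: -152307573/2931788 ≈ -51.950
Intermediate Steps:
u(M) = 29/33 - 61/M (u(M) = -58*(-1/66) - 61/M = 29/33 - 61/M)
(21006 + 34601)/(u(-107 - 1*(-24)) - 1072) = (21006 + 34601)/((29/33 - 61/(-107 - 1*(-24))) - 1072) = 55607/((29/33 - 61/(-107 + 24)) - 1072) = 55607/((29/33 - 61/(-83)) - 1072) = 55607/((29/33 - 61*(-1/83)) - 1072) = 55607/((29/33 + 61/83) - 1072) = 55607/(4420/2739 - 1072) = 55607/(-2931788/2739) = 55607*(-2739/2931788) = -152307573/2931788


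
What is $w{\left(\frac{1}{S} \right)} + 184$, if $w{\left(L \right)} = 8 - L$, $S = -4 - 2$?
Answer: $\frac{1153}{6} \approx 192.17$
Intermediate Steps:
$S = -6$
$w{\left(\frac{1}{S} \right)} + 184 = \left(8 - \frac{1}{-6}\right) + 184 = \left(8 - - \frac{1}{6}\right) + 184 = \left(8 + \frac{1}{6}\right) + 184 = \frac{49}{6} + 184 = \frac{1153}{6}$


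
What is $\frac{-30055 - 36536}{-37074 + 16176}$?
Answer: $\frac{7399}{2322} \approx 3.1865$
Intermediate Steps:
$\frac{-30055 - 36536}{-37074 + 16176} = - \frac{66591}{-20898} = \left(-66591\right) \left(- \frac{1}{20898}\right) = \frac{7399}{2322}$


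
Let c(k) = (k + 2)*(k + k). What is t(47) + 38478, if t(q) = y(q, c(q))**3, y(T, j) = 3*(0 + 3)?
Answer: 39207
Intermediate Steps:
c(k) = 2*k*(2 + k) (c(k) = (2 + k)*(2*k) = 2*k*(2 + k))
y(T, j) = 9 (y(T, j) = 3*3 = 9)
t(q) = 729 (t(q) = 9**3 = 729)
t(47) + 38478 = 729 + 38478 = 39207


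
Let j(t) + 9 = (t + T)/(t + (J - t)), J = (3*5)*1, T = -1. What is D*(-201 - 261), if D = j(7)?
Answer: 19866/5 ≈ 3973.2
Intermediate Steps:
J = 15 (J = 15*1 = 15)
j(t) = -136/15 + t/15 (j(t) = -9 + (t - 1)/(t + (15 - t)) = -9 + (-1 + t)/15 = -9 + (-1 + t)*(1/15) = -9 + (-1/15 + t/15) = -136/15 + t/15)
D = -43/5 (D = -136/15 + (1/15)*7 = -136/15 + 7/15 = -43/5 ≈ -8.6000)
D*(-201 - 261) = -43*(-201 - 261)/5 = -43/5*(-462) = 19866/5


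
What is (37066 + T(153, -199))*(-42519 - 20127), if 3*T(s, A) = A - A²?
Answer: -1490933036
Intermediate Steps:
T(s, A) = -A²/3 + A/3 (T(s, A) = (A - A²)/3 = -A²/3 + A/3)
(37066 + T(153, -199))*(-42519 - 20127) = (37066 + (⅓)*(-199)*(1 - 1*(-199)))*(-42519 - 20127) = (37066 + (⅓)*(-199)*(1 + 199))*(-62646) = (37066 + (⅓)*(-199)*200)*(-62646) = (37066 - 39800/3)*(-62646) = (71398/3)*(-62646) = -1490933036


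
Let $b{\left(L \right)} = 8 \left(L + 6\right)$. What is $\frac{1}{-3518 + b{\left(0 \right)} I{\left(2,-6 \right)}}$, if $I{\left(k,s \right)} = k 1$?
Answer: $- \frac{1}{3422} \approx -0.00029223$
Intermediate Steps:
$I{\left(k,s \right)} = k$
$b{\left(L \right)} = 48 + 8 L$ ($b{\left(L \right)} = 8 \left(6 + L\right) = 48 + 8 L$)
$\frac{1}{-3518 + b{\left(0 \right)} I{\left(2,-6 \right)}} = \frac{1}{-3518 + \left(48 + 8 \cdot 0\right) 2} = \frac{1}{-3518 + \left(48 + 0\right) 2} = \frac{1}{-3518 + 48 \cdot 2} = \frac{1}{-3518 + 96} = \frac{1}{-3422} = - \frac{1}{3422}$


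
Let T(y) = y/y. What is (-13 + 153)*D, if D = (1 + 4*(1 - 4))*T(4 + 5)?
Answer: -1540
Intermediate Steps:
T(y) = 1
D = -11 (D = (1 + 4*(1 - 4))*1 = (1 + 4*(-3))*1 = (1 - 12)*1 = -11*1 = -11)
(-13 + 153)*D = (-13 + 153)*(-11) = 140*(-11) = -1540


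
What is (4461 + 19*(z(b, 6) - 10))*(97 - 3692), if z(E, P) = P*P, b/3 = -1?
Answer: -17813225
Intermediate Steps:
b = -3 (b = 3*(-1) = -3)
z(E, P) = P²
(4461 + 19*(z(b, 6) - 10))*(97 - 3692) = (4461 + 19*(6² - 10))*(97 - 3692) = (4461 + 19*(36 - 10))*(-3595) = (4461 + 19*26)*(-3595) = (4461 + 494)*(-3595) = 4955*(-3595) = -17813225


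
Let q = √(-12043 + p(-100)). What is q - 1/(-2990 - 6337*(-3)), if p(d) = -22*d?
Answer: -1/16021 + I*√9843 ≈ -6.2418e-5 + 99.212*I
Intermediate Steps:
q = I*√9843 (q = √(-12043 - 22*(-100)) = √(-12043 + 2200) = √(-9843) = I*√9843 ≈ 99.212*I)
q - 1/(-2990 - 6337*(-3)) = I*√9843 - 1/(-2990 - 6337*(-3)) = I*√9843 - 1/(-2990 + 19011) = I*√9843 - 1/16021 = -1/16021 + I*√9843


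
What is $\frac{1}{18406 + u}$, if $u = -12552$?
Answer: $\frac{1}{5854} \approx 0.00017082$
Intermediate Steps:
$\frac{1}{18406 + u} = \frac{1}{18406 - 12552} = \frac{1}{5854}$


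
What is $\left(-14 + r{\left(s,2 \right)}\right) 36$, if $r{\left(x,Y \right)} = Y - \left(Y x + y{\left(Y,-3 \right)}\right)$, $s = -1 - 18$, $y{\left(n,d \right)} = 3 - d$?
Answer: $720$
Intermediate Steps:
$s = -19$ ($s = -1 - 18 = -19$)
$r{\left(x,Y \right)} = -6 + Y - Y x$ ($r{\left(x,Y \right)} = Y - \left(Y x + \left(3 - -3\right)\right) = Y - \left(Y x + \left(3 + 3\right)\right) = Y - \left(Y x + 6\right) = Y - \left(6 + Y x\right) = -6 + Y - Y x$)
$\left(-14 + r{\left(s,2 \right)}\right) 36 = \left(-14 - \left(4 - 38\right)\right) 36 = \left(-14 + \left(-6 + 2 + 38\right)\right) 36 = \left(-14 + 34\right) 36 = 20 \cdot 36 = 720$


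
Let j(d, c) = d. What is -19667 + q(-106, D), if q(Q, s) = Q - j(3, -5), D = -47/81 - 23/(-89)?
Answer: -19776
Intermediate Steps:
D = -2320/7209 (D = -47*1/81 - 23*(-1/89) = -47/81 + 23/89 = -2320/7209 ≈ -0.32182)
q(Q, s) = -3 + Q (q(Q, s) = Q - 1*3 = Q - 3 = -3 + Q)
-19667 + q(-106, D) = -19667 + (-3 - 106) = -19667 - 109 = -19776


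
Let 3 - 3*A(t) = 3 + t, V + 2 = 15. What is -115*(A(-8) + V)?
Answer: -5405/3 ≈ -1801.7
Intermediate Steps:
V = 13 (V = -2 + 15 = 13)
A(t) = -t/3 (A(t) = 1 - (3 + t)/3 = 1 + (-1 - t/3) = -t/3)
-115*(A(-8) + V) = -115*(-1/3*(-8) + 13) = -115*(8/3 + 13) = -115*47/3 = -5405/3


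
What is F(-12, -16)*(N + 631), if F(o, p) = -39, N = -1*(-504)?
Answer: -44265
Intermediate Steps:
N = 504
F(-12, -16)*(N + 631) = -39*(504 + 631) = -39*1135 = -44265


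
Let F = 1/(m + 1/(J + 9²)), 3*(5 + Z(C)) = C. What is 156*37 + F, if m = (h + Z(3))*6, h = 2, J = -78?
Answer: 202017/35 ≈ 5771.9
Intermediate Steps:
Z(C) = -5 + C/3
m = -12 (m = (2 + (-5 + (⅓)*3))*6 = (2 + (-5 + 1))*6 = (2 - 4)*6 = -2*6 = -12)
F = -3/35 (F = 1/(-12 + 1/(-78 + 9²)) = 1/(-12 + 1/(-78 + 81)) = 1/(-12 + 1/3) = 1/(-12 + ⅓) = 1/(-35/3) = -3/35 ≈ -0.085714)
156*37 + F = 156*37 - 3/35 = 5772 - 3/35 = 202017/35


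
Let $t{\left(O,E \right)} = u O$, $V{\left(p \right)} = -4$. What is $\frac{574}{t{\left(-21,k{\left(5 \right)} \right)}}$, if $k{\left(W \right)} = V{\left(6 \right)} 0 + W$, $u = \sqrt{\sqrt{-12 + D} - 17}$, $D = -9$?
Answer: $- \frac{82}{3 \sqrt{-17 + i \sqrt{21}}} \approx -0.85512 + 6.4577 i$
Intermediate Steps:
$u = \sqrt{-17 + i \sqrt{21}}$ ($u = \sqrt{\sqrt{-12 - 9} - 17} = \sqrt{\sqrt{-21} - 17} = \sqrt{i \sqrt{21} - 17} = \sqrt{-17 + i \sqrt{21}} \approx 0.55083 + 4.1597 i$)
$k{\left(W \right)} = W$ ($k{\left(W \right)} = \left(-4\right) 0 + W = 0 + W = W$)
$t{\left(O,E \right)} = O \sqrt{-17 + i \sqrt{21}}$ ($t{\left(O,E \right)} = \sqrt{-17 + i \sqrt{21}} O = O \sqrt{-17 + i \sqrt{21}}$)
$\frac{574}{t{\left(-21,k{\left(5 \right)} \right)}} = \frac{574}{\left(-21\right) \sqrt{-17 + i \sqrt{21}}} = 574 \left(- \frac{1}{21 \sqrt{-17 + i \sqrt{21}}}\right) = - \frac{82}{3 \sqrt{-17 + i \sqrt{21}}}$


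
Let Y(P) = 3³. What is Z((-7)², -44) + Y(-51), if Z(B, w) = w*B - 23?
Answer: -2152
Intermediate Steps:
Y(P) = 27
Z(B, w) = -23 + B*w (Z(B, w) = B*w - 23 = -23 + B*w)
Z((-7)², -44) + Y(-51) = (-23 + (-7)²*(-44)) + 27 = (-23 + 49*(-44)) + 27 = (-23 - 2156) + 27 = -2179 + 27 = -2152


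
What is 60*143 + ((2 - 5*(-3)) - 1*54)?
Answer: 8543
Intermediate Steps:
60*143 + ((2 - 5*(-3)) - 1*54) = 8580 + ((2 + 15) - 54) = 8580 + (17 - 54) = 8580 - 37 = 8543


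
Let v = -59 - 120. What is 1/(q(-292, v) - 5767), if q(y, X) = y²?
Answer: 1/79497 ≈ 1.2579e-5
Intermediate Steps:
v = -179
1/(q(-292, v) - 5767) = 1/((-292)² - 5767) = 1/(85264 - 5767) = 1/79497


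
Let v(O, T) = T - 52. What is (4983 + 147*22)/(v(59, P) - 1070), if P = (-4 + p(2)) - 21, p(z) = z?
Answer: -8217/1145 ≈ -7.1764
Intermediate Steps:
P = -23 (P = (-4 + 2) - 21 = -2 - 21 = -23)
v(O, T) = -52 + T
(4983 + 147*22)/(v(59, P) - 1070) = (4983 + 147*22)/((-52 - 23) - 1070) = (4983 + 3234)/(-75 - 1070) = 8217/(-1145) = 8217*(-1/1145) = -8217/1145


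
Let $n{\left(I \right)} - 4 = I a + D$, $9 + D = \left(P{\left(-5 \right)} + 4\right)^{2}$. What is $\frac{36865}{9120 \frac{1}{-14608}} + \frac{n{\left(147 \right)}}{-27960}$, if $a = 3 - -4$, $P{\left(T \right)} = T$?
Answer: $- \frac{6273807563}{106248} \approx -59049.0$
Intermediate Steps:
$a = 7$ ($a = 3 + 4 = 7$)
$D = -8$ ($D = -9 + \left(-5 + 4\right)^{2} = -9 + \left(-1\right)^{2} = -9 + 1 = -8$)
$n{\left(I \right)} = -4 + 7 I$ ($n{\left(I \right)} = 4 + \left(I 7 - 8\right) = 4 + \left(7 I - 8\right) = 4 + \left(-8 + 7 I\right) = -4 + 7 I$)
$\frac{36865}{9120 \frac{1}{-14608}} + \frac{n{\left(147 \right)}}{-27960} = \frac{36865}{9120 \frac{1}{-14608}} + \frac{-4 + 7 \cdot 147}{-27960} = \frac{36865}{9120 \left(- \frac{1}{14608}\right)} + \left(-4 + 1029\right) \left(- \frac{1}{27960}\right) = \frac{36865}{- \frac{570}{913}} + 1025 \left(- \frac{1}{27960}\right) = 36865 \left(- \frac{913}{570}\right) - \frac{205}{5592} = - \frac{6731549}{114} - \frac{205}{5592} = - \frac{6273807563}{106248}$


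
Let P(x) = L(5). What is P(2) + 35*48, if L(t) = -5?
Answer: 1675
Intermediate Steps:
P(x) = -5
P(2) + 35*48 = -5 + 35*48 = -5 + 1680 = 1675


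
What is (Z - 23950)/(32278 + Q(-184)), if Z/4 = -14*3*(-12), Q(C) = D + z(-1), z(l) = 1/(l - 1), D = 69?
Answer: -43868/64693 ≈ -0.67809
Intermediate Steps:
z(l) = 1/(-1 + l)
Q(C) = 137/2 (Q(C) = 69 + 1/(-1 - 1) = 69 + 1/(-2) = 69 - ½ = 137/2)
Z = 2016 (Z = 4*(-14*3*(-12)) = 4*(-42*(-12)) = 4*504 = 2016)
(Z - 23950)/(32278 + Q(-184)) = (2016 - 23950)/(32278 + 137/2) = -21934/64693/2 = -21934*2/64693 = -43868/64693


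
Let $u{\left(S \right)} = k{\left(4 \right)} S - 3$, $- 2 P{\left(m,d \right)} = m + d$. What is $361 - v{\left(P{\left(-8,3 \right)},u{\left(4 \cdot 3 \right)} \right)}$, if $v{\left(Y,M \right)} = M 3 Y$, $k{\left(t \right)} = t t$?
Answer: $- \frac{2113}{2} \approx -1056.5$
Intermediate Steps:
$k{\left(t \right)} = t^{2}$
$P{\left(m,d \right)} = - \frac{d}{2} - \frac{m}{2}$ ($P{\left(m,d \right)} = - \frac{m + d}{2} = - \frac{d + m}{2} = - \frac{d}{2} - \frac{m}{2}$)
$u{\left(S \right)} = -3 + 16 S$ ($u{\left(S \right)} = 4^{2} S - 3 = 16 S - 3 = -3 + 16 S$)
$v{\left(Y,M \right)} = 3 M Y$
$361 - v{\left(P{\left(-8,3 \right)},u{\left(4 \cdot 3 \right)} \right)} = 361 - 3 \left(-3 + 16 \cdot 4 \cdot 3\right) \left(\left(- \frac{1}{2}\right) 3 - -4\right) = 361 - 3 \left(-3 + 16 \cdot 12\right) \left(- \frac{3}{2} + 4\right) = 361 - 3 \left(-3 + 192\right) \frac{5}{2} = 361 - 3 \cdot 189 \cdot \frac{5}{2} = 361 - \frac{2835}{2} = - \frac{2113}{2}$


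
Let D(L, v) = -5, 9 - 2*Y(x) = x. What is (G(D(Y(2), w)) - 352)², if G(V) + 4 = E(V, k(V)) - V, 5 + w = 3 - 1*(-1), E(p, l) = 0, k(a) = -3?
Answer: 123201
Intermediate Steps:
Y(x) = 9/2 - x/2
w = -1 (w = -5 + (3 - 1*(-1)) = -5 + (3 + 1) = -5 + 4 = -1)
G(V) = -4 - V (G(V) = -4 + (0 - V) = -4 - V)
(G(D(Y(2), w)) - 352)² = ((-4 - 1*(-5)) - 352)² = ((-4 + 5) - 352)² = (1 - 352)² = (-351)² = 123201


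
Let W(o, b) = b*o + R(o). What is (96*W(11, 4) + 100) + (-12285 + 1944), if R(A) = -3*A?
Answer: -9185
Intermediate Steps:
W(o, b) = -3*o + b*o (W(o, b) = b*o - 3*o = -3*o + b*o)
(96*W(11, 4) + 100) + (-12285 + 1944) = (96*(11*(-3 + 4)) + 100) + (-12285 + 1944) = (96*(11*1) + 100) - 10341 = (96*11 + 100) - 10341 = (1056 + 100) - 10341 = 1156 - 10341 = -9185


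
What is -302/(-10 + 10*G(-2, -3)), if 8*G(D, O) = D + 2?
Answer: 151/5 ≈ 30.200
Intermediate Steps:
G(D, O) = ¼ + D/8 (G(D, O) = (D + 2)/8 = (2 + D)/8 = ¼ + D/8)
-302/(-10 + 10*G(-2, -3)) = -302/(-10 + 10*(¼ + (⅛)*(-2))) = -302/(-10 + 10*(¼ - ¼)) = -302/(-10 + 10*0) = -302/(-10 + 0) = -302/(-10) = -302*(-⅒) = 151/5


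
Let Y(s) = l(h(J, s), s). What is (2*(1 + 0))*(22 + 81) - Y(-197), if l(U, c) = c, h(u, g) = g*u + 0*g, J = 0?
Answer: 403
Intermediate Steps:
h(u, g) = g*u (h(u, g) = g*u + 0 = g*u)
Y(s) = s
(2*(1 + 0))*(22 + 81) - Y(-197) = (2*(1 + 0))*(22 + 81) - 1*(-197) = (2*1)*103 + 197 = 2*103 + 197 = 206 + 197 = 403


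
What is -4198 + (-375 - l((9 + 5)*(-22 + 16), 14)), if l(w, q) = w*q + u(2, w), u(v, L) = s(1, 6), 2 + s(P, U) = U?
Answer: -3401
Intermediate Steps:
s(P, U) = -2 + U
u(v, L) = 4 (u(v, L) = -2 + 6 = 4)
l(w, q) = 4 + q*w (l(w, q) = w*q + 4 = q*w + 4 = 4 + q*w)
-4198 + (-375 - l((9 + 5)*(-22 + 16), 14)) = -4198 + (-375 - (4 + 14*((9 + 5)*(-22 + 16)))) = -4198 + (-375 - (4 + 14*(14*(-6)))) = -4198 + (-375 - (4 + 14*(-84))) = -4198 + (-375 - (4 - 1176)) = -4198 + (-375 - 1*(-1172)) = -4198 + (-375 + 1172) = -4198 + 797 = -3401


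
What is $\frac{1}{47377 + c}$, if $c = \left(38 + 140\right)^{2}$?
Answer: $\frac{1}{79061} \approx 1.2648 \cdot 10^{-5}$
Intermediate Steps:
$c = 31684$ ($c = 178^{2} = 31684$)
$\frac{1}{47377 + c} = \frac{1}{47377 + 31684} = \frac{1}{79061}$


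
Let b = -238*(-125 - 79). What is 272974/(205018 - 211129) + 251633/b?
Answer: -557890685/14128632 ≈ -39.487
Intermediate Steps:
b = 48552 (b = -238*(-204) = 48552)
272974/(205018 - 211129) + 251633/b = 272974/(205018 - 211129) + 251633/48552 = 272974/(-6111) + 251633*(1/48552) = 272974*(-1/6111) + 251633/48552 = -272974/6111 + 251633/48552 = -557890685/14128632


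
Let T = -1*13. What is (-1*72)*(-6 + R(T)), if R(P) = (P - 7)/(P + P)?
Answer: 4896/13 ≈ 376.62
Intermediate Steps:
T = -13
R(P) = (-7 + P)/(2*P) (R(P) = (-7 + P)/((2*P)) = (-7 + P)*(1/(2*P)) = (-7 + P)/(2*P))
(-1*72)*(-6 + R(T)) = (-1*72)*(-6 + (1/2)*(-7 - 13)/(-13)) = -72*(-6 + (1/2)*(-1/13)*(-20)) = -72*(-6 + 10/13) = -72*(-68/13) = 4896/13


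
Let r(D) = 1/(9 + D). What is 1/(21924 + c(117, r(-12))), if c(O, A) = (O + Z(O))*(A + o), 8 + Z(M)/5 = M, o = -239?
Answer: -3/409544 ≈ -7.3252e-6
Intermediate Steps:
Z(M) = -40 + 5*M
c(O, A) = (-239 + A)*(-40 + 6*O) (c(O, A) = (O + (-40 + 5*O))*(A - 239) = (-40 + 6*O)*(-239 + A) = (-239 + A)*(-40 + 6*O))
1/(21924 + c(117, r(-12))) = 1/(21924 + (9560 - 1434*117 - 40/(9 - 12) + 6*117/(9 - 12))) = 1/(21924 + (9560 - 167778 - 40/(-3) + 6*117/(-3))) = 1/(21924 + (9560 - 167778 - 40*(-⅓) + 6*(-⅓)*117)) = 1/(21924 + (9560 - 167778 + 40/3 - 234)) = 1/(21924 - 475316/3) = 1/(-409544/3) = -3/409544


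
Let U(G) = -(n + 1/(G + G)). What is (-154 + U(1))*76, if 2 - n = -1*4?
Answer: -12198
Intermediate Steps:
n = 6 (n = 2 - (-1)*4 = 2 - 1*(-4) = 2 + 4 = 6)
U(G) = -6 - 1/(2*G) (U(G) = -(6 + 1/(G + G)) = -(6 + 1/(2*G)) = -6 - 1/(2*G))
(-154 + U(1))*76 = (-154 + (-6 - ½/1))*76 = (-154 + (-6 - ½*1))*76 = (-154 + (-6 - ½))*76 = (-154 - 13/2)*76 = -321/2*76 = -12198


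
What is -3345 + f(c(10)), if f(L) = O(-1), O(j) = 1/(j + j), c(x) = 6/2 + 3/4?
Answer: -6691/2 ≈ -3345.5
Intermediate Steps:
c(x) = 15/4 (c(x) = 6*(½) + 3*(¼) = 3 + ¾ = 15/4)
O(j) = 1/(2*j)
f(L) = -½ (f(L) = (½)/(-1) = (½)*(-1) = -½)
-3345 + f(c(10)) = -3345 - ½ = -6691/2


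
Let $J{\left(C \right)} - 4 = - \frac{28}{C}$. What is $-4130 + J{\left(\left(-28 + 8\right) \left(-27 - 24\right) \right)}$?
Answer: $- \frac{1052137}{255} \approx -4126.0$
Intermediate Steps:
$J{\left(C \right)} = 4 - \frac{28}{C}$
$-4130 + J{\left(\left(-28 + 8\right) \left(-27 - 24\right) \right)} = -4130 + \left(4 - \frac{28}{\left(-28 + 8\right) \left(-27 - 24\right)}\right) = -4130 + \left(4 - \frac{28}{\left(-20\right) \left(-51\right)}\right) = -4130 + \left(4 - \frac{28}{1020}\right) = -4130 + \left(4 - \frac{7}{255}\right) = -4130 + \frac{1013}{255} = - \frac{1052137}{255}$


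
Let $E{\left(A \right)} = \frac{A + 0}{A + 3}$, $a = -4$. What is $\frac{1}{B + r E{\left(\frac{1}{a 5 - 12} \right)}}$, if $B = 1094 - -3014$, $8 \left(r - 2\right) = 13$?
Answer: $\frac{760}{3122051} \approx 0.00024343$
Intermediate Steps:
$E{\left(A \right)} = \frac{A}{3 + A}$
$r = \frac{29}{8}$ ($r = 2 + \frac{1}{8} \cdot 13 = 2 + \frac{13}{8} = \frac{29}{8} \approx 3.625$)
$B = 4108$ ($B = 1094 + 3014 = 4108$)
$\frac{1}{B + r E{\left(\frac{1}{a 5 - 12} \right)}} = \frac{1}{4108 + \frac{29 \frac{1}{\left(\left(-4\right) 5 - 12\right) \left(3 + \frac{1}{\left(-4\right) 5 - 12}\right)}}{8}} = \frac{1}{4108 + \frac{29 \frac{1}{\left(-20 - 12\right) \left(3 + \frac{1}{-20 - 12}\right)}}{8}} = \frac{1}{4108 + \frac{29 \frac{1}{\left(-32\right) \left(3 + \frac{1}{-32}\right)}}{8}} = \frac{1}{4108 + \frac{29 \left(- \frac{1}{32 \left(3 - \frac{1}{32}\right)}\right)}{8}} = \frac{1}{4108 + \frac{29 \left(- \frac{1}{32 \cdot \frac{95}{32}}\right)}{8}} = \frac{1}{4108 + \frac{29 \left(\left(- \frac{1}{32}\right) \frac{32}{95}\right)}{8}} = \frac{1}{4108 + \frac{29}{8} \left(- \frac{1}{95}\right)} = \frac{1}{4108 - \frac{29}{760}} = \frac{1}{\frac{3122051}{760}} = \frac{760}{3122051}$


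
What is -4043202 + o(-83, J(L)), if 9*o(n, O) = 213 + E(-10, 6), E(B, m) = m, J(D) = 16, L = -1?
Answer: -12129533/3 ≈ -4.0432e+6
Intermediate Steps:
o(n, O) = 73/3 (o(n, O) = (213 + 6)/9 = (1/9)*219 = 73/3)
-4043202 + o(-83, J(L)) = -4043202 + 73/3 = -12129533/3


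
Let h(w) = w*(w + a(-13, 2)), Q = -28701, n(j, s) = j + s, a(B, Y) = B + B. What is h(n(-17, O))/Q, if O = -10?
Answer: -53/1063 ≈ -0.049859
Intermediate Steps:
a(B, Y) = 2*B
h(w) = w*(-26 + w) (h(w) = w*(w + 2*(-13)) = w*(w - 26) = w*(-26 + w))
h(n(-17, O))/Q = ((-17 - 10)*(-26 + (-17 - 10)))/(-28701) = -27*(-26 - 27)*(-1/28701) = -27*(-53)*(-1/28701) = 1431*(-1/28701) = -53/1063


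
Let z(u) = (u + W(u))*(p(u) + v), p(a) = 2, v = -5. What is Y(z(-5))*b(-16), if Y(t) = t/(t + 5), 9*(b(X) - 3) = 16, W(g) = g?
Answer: 86/21 ≈ 4.0952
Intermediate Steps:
b(X) = 43/9 (b(X) = 3 + (⅑)*16 = 3 + 16/9 = 43/9)
z(u) = -6*u (z(u) = (u + u)*(2 - 5) = (2*u)*(-3) = -6*u)
Y(t) = t/(5 + t)
Y(z(-5))*b(-16) = ((-6*(-5))/(5 - 6*(-5)))*(43/9) = (30/(5 + 30))*(43/9) = (30/35)*(43/9) = (30*(1/35))*(43/9) = (6/7)*(43/9) = 86/21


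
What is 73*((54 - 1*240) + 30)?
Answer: -11388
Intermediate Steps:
73*((54 - 1*240) + 30) = 73*((54 - 240) + 30) = 73*(-186 + 30) = 73*(-156) = -11388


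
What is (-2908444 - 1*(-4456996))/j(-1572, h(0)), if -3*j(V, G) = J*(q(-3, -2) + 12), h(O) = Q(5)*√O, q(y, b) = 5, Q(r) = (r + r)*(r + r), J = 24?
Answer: -193569/17 ≈ -11386.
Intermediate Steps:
Q(r) = 4*r² (Q(r) = (2*r)*(2*r) = 4*r²)
h(O) = 100*√O (h(O) = (4*5²)*√O = (4*25)*√O = 100*√O)
j(V, G) = -136 (j(V, G) = -8*(5 + 12) = -8*17 = -⅓*408 = -136)
(-2908444 - 1*(-4456996))/j(-1572, h(0)) = (-2908444 - 1*(-4456996))/(-136) = (-2908444 + 4456996)*(-1/136) = 1548552*(-1/136) = -193569/17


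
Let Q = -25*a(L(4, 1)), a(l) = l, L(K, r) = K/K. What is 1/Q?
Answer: -1/25 ≈ -0.040000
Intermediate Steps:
L(K, r) = 1
Q = -25 (Q = -25*1 = -25)
1/Q = 1/(-25) = -1/25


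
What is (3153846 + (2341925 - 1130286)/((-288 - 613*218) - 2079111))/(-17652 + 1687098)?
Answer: 6979564063279/3694539089718 ≈ 1.8892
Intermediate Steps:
(3153846 + (2341925 - 1130286)/((-288 - 613*218) - 2079111))/(-17652 + 1687098) = (3153846 + 1211639/((-288 - 133634) - 2079111))/1669446 = (3153846 + 1211639/(-133922 - 2079111))*(1/1669446) = (3153846 + 1211639/(-2213033))*(1/1669446) = (3153846 + 1211639*(-1/2213033))*(1/1669446) = (3153846 - 1211639/2213033)*(1/1669446) = (6979564063279/2213033)*(1/1669446) = 6979564063279/3694539089718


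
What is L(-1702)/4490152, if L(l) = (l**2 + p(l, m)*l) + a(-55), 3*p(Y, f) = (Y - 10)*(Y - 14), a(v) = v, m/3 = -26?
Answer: -1663810579/4490152 ≈ -370.55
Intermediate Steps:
m = -78 (m = 3*(-26) = -78)
p(Y, f) = (-14 + Y)*(-10 + Y)/3 (p(Y, f) = ((Y - 10)*(Y - 14))/3 = ((-10 + Y)*(-14 + Y))/3 = ((-14 + Y)*(-10 + Y))/3 = (-14 + Y)*(-10 + Y)/3)
L(l) = -55 + l**2 + l*(140/3 - 8*l + l**2/3) (L(l) = (l**2 + (140/3 - 8*l + l**2/3)*l) - 55 = (l**2 + l*(140/3 - 8*l + l**2/3)) - 55 = -55 + l**2 + l*(140/3 - 8*l + l**2/3))
L(-1702)/4490152 = (-55 - 7*(-1702)**2 + (1/3)*(-1702)**3 + (140/3)*(-1702))/4490152 = (-55 - 7*2896804 + (1/3)*(-4930360408) - 238280/3)*(1/4490152) = (-55 - 20277628 - 4930360408/3 - 238280/3)*(1/4490152) = -1663810579*1/4490152 = -1663810579/4490152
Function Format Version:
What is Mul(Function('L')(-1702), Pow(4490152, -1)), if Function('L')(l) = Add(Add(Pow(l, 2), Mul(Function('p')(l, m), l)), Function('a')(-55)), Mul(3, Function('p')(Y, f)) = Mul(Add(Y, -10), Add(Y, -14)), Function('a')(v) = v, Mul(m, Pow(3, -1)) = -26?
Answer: Rational(-1663810579, 4490152) ≈ -370.55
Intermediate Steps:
m = -78 (m = Mul(3, -26) = -78)
Function('p')(Y, f) = Mul(Rational(1, 3), Add(-14, Y), Add(-10, Y)) (Function('p')(Y, f) = Mul(Rational(1, 3), Mul(Add(Y, -10), Add(Y, -14))) = Mul(Rational(1, 3), Mul(Add(-10, Y), Add(-14, Y))) = Mul(Rational(1, 3), Mul(Add(-14, Y), Add(-10, Y))) = Mul(Rational(1, 3), Add(-14, Y), Add(-10, Y)))
Function('L')(l) = Add(-55, Pow(l, 2), Mul(l, Add(Rational(140, 3), Mul(-8, l), Mul(Rational(1, 3), Pow(l, 2))))) (Function('L')(l) = Add(Add(Pow(l, 2), Mul(Add(Rational(140, 3), Mul(-8, l), Mul(Rational(1, 3), Pow(l, 2))), l)), -55) = Add(Add(Pow(l, 2), Mul(l, Add(Rational(140, 3), Mul(-8, l), Mul(Rational(1, 3), Pow(l, 2))))), -55) = Add(-55, Pow(l, 2), Mul(l, Add(Rational(140, 3), Mul(-8, l), Mul(Rational(1, 3), Pow(l, 2))))))
Mul(Function('L')(-1702), Pow(4490152, -1)) = Mul(Add(-55, Mul(-7, Pow(-1702, 2)), Mul(Rational(1, 3), Pow(-1702, 3)), Mul(Rational(140, 3), -1702)), Pow(4490152, -1)) = Mul(Add(-55, Mul(-7, 2896804), Mul(Rational(1, 3), -4930360408), Rational(-238280, 3)), Rational(1, 4490152)) = Mul(Add(-55, -20277628, Rational(-4930360408, 3), Rational(-238280, 3)), Rational(1, 4490152)) = Mul(-1663810579, Rational(1, 4490152)) = Rational(-1663810579, 4490152)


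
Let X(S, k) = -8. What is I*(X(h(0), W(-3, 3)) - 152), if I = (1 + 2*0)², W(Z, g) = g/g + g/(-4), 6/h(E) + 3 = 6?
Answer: -160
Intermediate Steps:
h(E) = 2 (h(E) = 6/(-3 + 6) = 6/3 = 6*(⅓) = 2)
W(Z, g) = 1 - g/4 (W(Z, g) = 1 + g*(-¼) = 1 - g/4)
I = 1 (I = (1 + 0)² = 1² = 1)
I*(X(h(0), W(-3, 3)) - 152) = 1*(-8 - 152) = 1*(-160) = -160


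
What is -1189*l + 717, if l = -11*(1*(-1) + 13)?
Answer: 157665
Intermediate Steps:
l = -132 (l = -11*(-1 + 13) = -11*12 = -132)
-1189*l + 717 = -1189*(-132) + 717 = 156948 + 717 = 157665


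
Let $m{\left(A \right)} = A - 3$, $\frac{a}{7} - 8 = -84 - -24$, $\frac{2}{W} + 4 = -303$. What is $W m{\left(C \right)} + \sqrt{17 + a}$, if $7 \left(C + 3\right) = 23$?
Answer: $\frac{38}{2149} + i \sqrt{347} \approx 0.017683 + 18.628 i$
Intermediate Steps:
$W = - \frac{2}{307}$ ($W = \frac{2}{-4 - 303} = \frac{2}{-307} = 2 \left(- \frac{1}{307}\right) = - \frac{2}{307} \approx -0.0065147$)
$C = \frac{2}{7}$ ($C = -3 + \frac{1}{7} \cdot 23 = -3 + \frac{23}{7} = \frac{2}{7} \approx 0.28571$)
$a = -364$ ($a = 56 + 7 \left(-84 - -24\right) = 56 + 7 \left(-84 + 24\right) = 56 + 7 \left(-60\right) = 56 - 420 = -364$)
$m{\left(A \right)} = -3 + A$ ($m{\left(A \right)} = A - 3 = -3 + A$)
$W m{\left(C \right)} + \sqrt{17 + a} = - \frac{2 \left(-3 + \frac{2}{7}\right)}{307} + \sqrt{17 - 364} = \left(- \frac{2}{307}\right) \left(- \frac{19}{7}\right) + \sqrt{-347} = \frac{38}{2149} + i \sqrt{347}$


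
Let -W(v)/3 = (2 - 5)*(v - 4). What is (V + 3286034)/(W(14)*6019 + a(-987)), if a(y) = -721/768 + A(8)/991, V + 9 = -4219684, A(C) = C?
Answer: -710596660992/412288272113 ≈ -1.7235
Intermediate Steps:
V = -4219693 (V = -9 - 4219684 = -4219693)
W(v) = -36 + 9*v (W(v) = -3*(2 - 5)*(v - 4) = -(-9)*(-4 + v) = -3*(12 - 3*v) = -36 + 9*v)
a(y) = -708367/761088 (a(y) = -721/768 + 8/991 = -708367/761088)
(V + 3286034)/(W(14)*6019 + a(-987)) = (-4219693 + 3286034)/((-36 + 9*14)*6019 - 708367/761088) = -933659/((-36 + 126)*6019 - 708367/761088) = -933659/(90*6019 - 708367/761088) = -933659/(541710 - 708367/761088) = -933659/412288272113/761088 = -933659*761088/412288272113 = -710596660992/412288272113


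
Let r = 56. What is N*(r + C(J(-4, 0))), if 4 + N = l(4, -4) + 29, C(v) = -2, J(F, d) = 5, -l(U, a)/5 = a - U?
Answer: 3510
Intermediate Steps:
l(U, a) = -5*a + 5*U (l(U, a) = -5*(a - U) = -5*a + 5*U)
N = 65 (N = -4 + ((-5*(-4) + 5*4) + 29) = -4 + ((20 + 20) + 29) = -4 + (40 + 29) = -4 + 69 = 65)
N*(r + C(J(-4, 0))) = 65*(56 - 2) = 65*54 = 3510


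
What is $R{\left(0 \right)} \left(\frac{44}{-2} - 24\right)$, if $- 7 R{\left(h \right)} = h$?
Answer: $0$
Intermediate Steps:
$R{\left(h \right)} = - \frac{h}{7}$
$R{\left(0 \right)} \left(\frac{44}{-2} - 24\right) = \left(- \frac{1}{7}\right) 0 \left(\frac{44}{-2} - 24\right) = 0 \left(44 \left(- \frac{1}{2}\right) - 24\right) = 0 \left(-22 - 24\right) = 0 \left(-46\right) = 0$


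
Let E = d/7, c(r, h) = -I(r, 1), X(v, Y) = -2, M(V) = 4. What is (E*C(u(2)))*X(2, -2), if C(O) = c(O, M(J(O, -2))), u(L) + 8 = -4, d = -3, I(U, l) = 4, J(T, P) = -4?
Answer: -24/7 ≈ -3.4286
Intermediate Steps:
u(L) = -12 (u(L) = -8 - 4 = -12)
c(r, h) = -4 (c(r, h) = -1*4 = -4)
C(O) = -4
E = -3/7 ≈ -0.42857
(E*C(u(2)))*X(2, -2) = -3/7*(-4)*(-2) = (12/7)*(-2) = -24/7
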